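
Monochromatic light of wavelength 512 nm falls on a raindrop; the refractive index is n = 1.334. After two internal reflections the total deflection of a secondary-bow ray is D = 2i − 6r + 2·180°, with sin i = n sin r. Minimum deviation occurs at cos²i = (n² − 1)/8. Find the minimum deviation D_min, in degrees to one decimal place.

231.2°

cos²i = (1.77956 − 1)/8 = 0.09744; i = arccos(0.31216) = 71.810°.
sin r = sin 71.810°/1.334 = 0.71217; r = 45.411°.
D_min = 2·71.810° − 6·45.411° + 360° = 231.153°.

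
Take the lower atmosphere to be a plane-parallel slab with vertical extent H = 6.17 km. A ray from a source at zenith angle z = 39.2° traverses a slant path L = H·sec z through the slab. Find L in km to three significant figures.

sec z = 1/cos 39.2° = 1.2904.
L = 6.17 × 1.2904 = 7.962 km.

7.96 km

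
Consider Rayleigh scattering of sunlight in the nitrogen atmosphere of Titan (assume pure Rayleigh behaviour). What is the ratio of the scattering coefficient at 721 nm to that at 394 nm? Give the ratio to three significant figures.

0.0892

Rayleigh scattering ∝ λ⁻⁴, so the ratio of coefficients is the inverse fourth power of the wavelength ratio.
σ(721)/σ(394) = (394/721)⁴ = (0.5465)⁴ = 0.08918.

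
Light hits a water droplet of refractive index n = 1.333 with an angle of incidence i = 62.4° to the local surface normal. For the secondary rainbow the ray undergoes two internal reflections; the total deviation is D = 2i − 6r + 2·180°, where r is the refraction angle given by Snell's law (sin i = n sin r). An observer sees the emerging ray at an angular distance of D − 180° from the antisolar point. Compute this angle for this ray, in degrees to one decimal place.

sin r = sin 62.4° / 1.333 = 0.8862/1.333 = 0.6648; r = 41.67°.
D = 2·62.4° − 6·41.67° + 2·180° = 124.80° − 250.01° + 360° = 234.79°.
Angle from antisolar point = D − 180° = 54.79°.

54.8°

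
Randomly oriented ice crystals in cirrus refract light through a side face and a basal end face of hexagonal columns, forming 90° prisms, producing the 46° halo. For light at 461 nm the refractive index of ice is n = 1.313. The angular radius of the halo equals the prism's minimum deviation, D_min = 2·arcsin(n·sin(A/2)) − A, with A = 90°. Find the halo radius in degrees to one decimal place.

n·sin(A/2) = 1.313 × sin 45° = 1.313 × 0.7071 = 0.9284.
D_min = 2·arcsin(0.9284) − 90° = 2 × 68.192° − 90° = 46.383°.

46.4°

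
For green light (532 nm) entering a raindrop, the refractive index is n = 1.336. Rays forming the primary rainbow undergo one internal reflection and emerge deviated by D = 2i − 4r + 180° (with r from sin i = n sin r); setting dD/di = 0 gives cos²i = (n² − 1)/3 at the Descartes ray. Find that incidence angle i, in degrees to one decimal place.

59.2°

cos²i = (1.336² − 1)/3 = (1.78490 − 1)/3 = 0.26163.
cos i = 0.51150, so i = 59.236°.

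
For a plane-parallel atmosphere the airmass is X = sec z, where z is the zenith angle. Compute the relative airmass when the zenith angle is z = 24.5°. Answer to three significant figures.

X = sec z = 1/cos 24.5° = 1/0.9100 = 1.0989.

1.10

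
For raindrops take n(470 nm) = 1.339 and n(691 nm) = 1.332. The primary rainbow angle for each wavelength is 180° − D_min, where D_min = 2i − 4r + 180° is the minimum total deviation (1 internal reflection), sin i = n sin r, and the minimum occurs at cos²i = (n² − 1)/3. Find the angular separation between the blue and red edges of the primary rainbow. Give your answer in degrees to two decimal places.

At 470 nm (n = 1.339): cos²i = 0.26431 → i = 59.062°, r = 39.834°, D_min = 138.786°, rainbow angle = 41.214°.
At 691 nm (n = 1.332): cos²i = 0.25807 → i = 59.469°, r = 40.290°, D_min = 137.776°, rainbow angle = 42.224°.
Angular width = |41.214° − 42.224°| = 1.010°.

1.01°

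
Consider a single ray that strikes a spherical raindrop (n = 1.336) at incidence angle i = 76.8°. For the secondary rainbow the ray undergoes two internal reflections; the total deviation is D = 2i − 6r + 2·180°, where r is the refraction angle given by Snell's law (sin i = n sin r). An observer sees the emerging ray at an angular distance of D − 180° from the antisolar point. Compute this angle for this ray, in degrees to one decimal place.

sin r = sin 76.8° / 1.336 = 0.9736/1.336 = 0.7287; r = 46.78°.
D = 2·76.8° − 6·46.78° + 2·180° = 153.60° − 280.68° + 360° = 232.92°.
Angle from antisolar point = D − 180° = 52.92°.

52.9°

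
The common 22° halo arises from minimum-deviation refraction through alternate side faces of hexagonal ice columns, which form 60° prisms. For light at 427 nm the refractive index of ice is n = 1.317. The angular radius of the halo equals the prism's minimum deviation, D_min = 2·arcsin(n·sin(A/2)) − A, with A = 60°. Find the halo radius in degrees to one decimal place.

n·sin(A/2) = 1.317 × sin 30° = 1.317 × 0.5000 = 0.6585.
D_min = 2·arcsin(0.6585) − 60° = 2 × 41.186° − 60° = 22.371°.

22.4°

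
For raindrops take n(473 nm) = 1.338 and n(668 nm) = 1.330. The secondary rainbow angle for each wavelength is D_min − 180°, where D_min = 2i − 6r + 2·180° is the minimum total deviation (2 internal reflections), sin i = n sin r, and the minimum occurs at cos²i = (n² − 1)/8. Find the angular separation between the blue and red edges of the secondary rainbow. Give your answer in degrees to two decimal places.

2.09°

At 473 nm (n = 1.338): cos²i = 0.09878 → i = 71.682°, r = 45.195°, D_min = 232.193°, rainbow angle = 52.193°.
At 668 nm (n = 1.330): cos²i = 0.09611 → i = 71.940°, r = 45.630°, D_min = 230.101°, rainbow angle = 50.101°.
Angular width = |52.193° − 50.101°| = 2.092°.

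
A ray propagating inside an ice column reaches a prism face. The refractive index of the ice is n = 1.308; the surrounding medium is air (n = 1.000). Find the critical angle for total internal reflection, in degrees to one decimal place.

49.9°

sin θ_c = n_air / n = 1.000 / 1.308 = 0.7645.
θ_c = arcsin(0.7645) = 49.86°.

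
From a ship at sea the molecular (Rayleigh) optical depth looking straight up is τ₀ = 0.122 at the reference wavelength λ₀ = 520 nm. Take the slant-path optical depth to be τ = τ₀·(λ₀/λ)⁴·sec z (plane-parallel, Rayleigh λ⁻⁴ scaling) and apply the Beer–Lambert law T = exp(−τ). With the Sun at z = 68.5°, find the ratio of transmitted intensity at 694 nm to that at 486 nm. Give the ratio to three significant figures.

1.39

Airmass: sec 68.5° = 2.7285.
τ(694 nm) = 0.122 × (520/694)⁴ × 2.7285 = 0.122 × 0.3152 × 2.7285 = 0.1049.
τ(486 nm) = 0.122 × (520/486)⁴ × 2.7285 = 0.122 × 1.3106 × 2.7285 = 0.4363.
T(694)/T(486) = exp(τ_B − τ_A) = exp(0.3313) = 1.3928.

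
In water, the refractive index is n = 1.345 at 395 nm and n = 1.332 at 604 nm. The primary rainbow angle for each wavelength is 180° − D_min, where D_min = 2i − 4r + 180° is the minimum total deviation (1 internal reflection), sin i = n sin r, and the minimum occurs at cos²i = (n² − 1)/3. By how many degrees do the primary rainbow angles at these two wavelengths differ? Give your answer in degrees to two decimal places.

At 395 nm (n = 1.345): cos²i = 0.26967 → i = 58.715°, r = 39.448°, D_min = 139.635°, rainbow angle = 40.365°.
At 604 nm (n = 1.332): cos²i = 0.25807 → i = 59.469°, r = 40.290°, D_min = 137.776°, rainbow angle = 42.224°.
Angular width = |40.365° − 42.224°| = 1.859°.

1.86°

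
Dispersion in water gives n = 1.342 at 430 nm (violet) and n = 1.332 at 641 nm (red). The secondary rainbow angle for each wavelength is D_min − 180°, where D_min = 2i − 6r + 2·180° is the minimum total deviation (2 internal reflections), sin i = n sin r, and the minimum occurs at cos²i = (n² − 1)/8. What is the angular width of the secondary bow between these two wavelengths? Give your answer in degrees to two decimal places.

2.59°

At 430 nm (n = 1.342): cos²i = 0.10012 → i = 71.554°, r = 44.981°, D_min = 233.222°, rainbow angle = 53.222°.
At 641 nm (n = 1.332): cos²i = 0.09678 → i = 71.875°, r = 45.520°, D_min = 230.628°, rainbow angle = 50.628°.
Angular width = |53.222° − 50.628°| = 2.594°.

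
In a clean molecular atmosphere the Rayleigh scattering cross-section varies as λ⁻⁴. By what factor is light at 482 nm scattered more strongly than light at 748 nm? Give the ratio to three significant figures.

5.80

Rayleigh scattering ∝ λ⁻⁴, so the ratio of coefficients is the inverse fourth power of the wavelength ratio.
σ(482)/σ(748) = (748/482)⁴ = (1.5519)⁴ = 5.8.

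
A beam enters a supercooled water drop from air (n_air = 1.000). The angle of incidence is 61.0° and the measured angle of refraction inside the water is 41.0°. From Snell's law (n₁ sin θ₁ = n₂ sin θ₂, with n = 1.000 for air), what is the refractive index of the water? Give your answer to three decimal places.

1.333

n = sin θ_i / sin θ_r = sin 61.0° / sin 41.0° = 0.8746 / 0.6561 = 1.3331.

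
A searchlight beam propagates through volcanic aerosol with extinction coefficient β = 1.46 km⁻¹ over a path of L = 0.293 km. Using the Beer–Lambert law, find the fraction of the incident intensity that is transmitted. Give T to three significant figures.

τ = β·L = 1.46 × 0.293 = 0.4278.
T = exp(−0.4278) = 0.6520.

0.652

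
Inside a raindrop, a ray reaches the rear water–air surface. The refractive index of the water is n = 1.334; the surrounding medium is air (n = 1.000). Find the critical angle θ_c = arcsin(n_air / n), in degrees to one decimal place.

48.6°

sin θ_c = n_air / n = 1.000 / 1.334 = 0.7496.
θ_c = arcsin(0.7496) = 48.56°.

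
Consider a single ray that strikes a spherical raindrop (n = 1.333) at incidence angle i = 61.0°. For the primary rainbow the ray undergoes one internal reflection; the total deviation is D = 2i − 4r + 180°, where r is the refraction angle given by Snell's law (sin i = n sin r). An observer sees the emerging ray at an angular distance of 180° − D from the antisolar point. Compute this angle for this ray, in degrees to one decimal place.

42.0°

sin r = sin 61.0° / 1.333 = 0.8746/1.333 = 0.6561; r = 41.01°.
D = 2·61.0° − 4·41.01° + 180° = 122.00° − 164.02° + 180° = 137.98°.
Angle from antisolar point = 180° − D = 42.02°.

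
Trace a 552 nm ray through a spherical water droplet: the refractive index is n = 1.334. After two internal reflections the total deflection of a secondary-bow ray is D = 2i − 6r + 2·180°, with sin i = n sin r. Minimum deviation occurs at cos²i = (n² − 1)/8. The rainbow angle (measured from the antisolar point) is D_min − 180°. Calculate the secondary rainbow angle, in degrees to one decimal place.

51.2°

cos²i = (1.77956 − 1)/8 = 0.09744; i = arccos(0.31216) = 71.810°.
sin r = sin 71.810°/1.334 = 0.71217; r = 45.411°.
D_min = 2·71.810° − 6·45.411° + 360° = 231.153°.
Rainbow angle = D_min − 180° = 51.153°.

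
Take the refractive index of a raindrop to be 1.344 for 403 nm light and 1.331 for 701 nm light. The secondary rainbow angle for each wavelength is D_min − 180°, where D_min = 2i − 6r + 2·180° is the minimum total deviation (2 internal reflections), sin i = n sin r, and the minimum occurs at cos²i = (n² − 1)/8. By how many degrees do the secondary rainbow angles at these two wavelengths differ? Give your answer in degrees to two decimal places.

3.37°

At 403 nm (n = 1.344): cos²i = 0.10079 → i = 71.490°, r = 44.874°, D_min = 233.733°, rainbow angle = 53.733°.
At 701 nm (n = 1.331): cos²i = 0.09645 → i = 71.907°, r = 45.575°, D_min = 230.365°, rainbow angle = 50.365°.
Angular width = |53.733° − 50.365°| = 3.368°.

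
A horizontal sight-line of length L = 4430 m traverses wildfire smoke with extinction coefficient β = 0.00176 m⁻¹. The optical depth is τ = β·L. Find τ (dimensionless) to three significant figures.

τ = β·L = 0.00176 × 4430 = 7.7968.

7.80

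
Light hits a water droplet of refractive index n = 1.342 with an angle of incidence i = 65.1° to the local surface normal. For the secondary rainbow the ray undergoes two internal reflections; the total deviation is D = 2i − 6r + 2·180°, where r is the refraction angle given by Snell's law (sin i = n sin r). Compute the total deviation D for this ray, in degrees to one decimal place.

235.1°

sin r = sin 65.1° / 1.342 = 0.9070/1.342 = 0.6759; r = 42.52°.
D = 2·65.1° − 6·42.52° + 2·180° = 130.20° − 255.14° + 360° = 235.06°.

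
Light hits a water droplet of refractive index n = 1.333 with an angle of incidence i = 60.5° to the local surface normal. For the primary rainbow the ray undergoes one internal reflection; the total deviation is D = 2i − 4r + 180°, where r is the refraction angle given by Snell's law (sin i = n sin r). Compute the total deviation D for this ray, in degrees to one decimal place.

sin r = sin 60.5° / 1.333 = 0.8704/1.333 = 0.6529; r = 40.76°.
D = 2·60.5° − 4·40.76° + 180° = 121.00° − 163.05° + 180° = 137.95°.

137.9°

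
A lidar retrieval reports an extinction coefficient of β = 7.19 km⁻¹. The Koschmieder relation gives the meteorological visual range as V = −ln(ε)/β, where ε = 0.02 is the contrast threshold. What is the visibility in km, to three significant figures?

0.544 km

V = −ln(0.02) / 7.19 = 3.912 / 7.19 = 0.5441 km.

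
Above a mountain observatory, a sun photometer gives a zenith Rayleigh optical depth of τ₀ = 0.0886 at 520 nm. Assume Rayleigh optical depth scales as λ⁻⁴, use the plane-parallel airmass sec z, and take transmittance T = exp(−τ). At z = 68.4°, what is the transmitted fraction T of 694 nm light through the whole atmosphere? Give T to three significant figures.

sec 68.4° = 2.7165.
τ = 0.0886 × (520/694)⁴ × 2.7165 = 0.0886 × 0.3152 × 2.7165 = 0.0759.
T = exp(−0.0759) = 0.9269.

0.927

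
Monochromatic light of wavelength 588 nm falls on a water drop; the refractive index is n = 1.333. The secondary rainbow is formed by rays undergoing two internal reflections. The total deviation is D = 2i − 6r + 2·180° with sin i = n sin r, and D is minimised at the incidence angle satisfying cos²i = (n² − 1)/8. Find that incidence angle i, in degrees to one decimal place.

71.8°

cos²i = (1.333² − 1)/8 = (1.77689 − 1)/8 = 0.09711.
cos i = 0.31163, so i = 71.843°.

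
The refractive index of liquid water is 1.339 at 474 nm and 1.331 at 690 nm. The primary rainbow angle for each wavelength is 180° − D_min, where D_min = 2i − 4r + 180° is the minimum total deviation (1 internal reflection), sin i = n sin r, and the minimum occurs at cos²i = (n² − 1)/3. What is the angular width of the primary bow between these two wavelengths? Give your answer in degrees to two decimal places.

1.16°

At 474 nm (n = 1.339): cos²i = 0.26431 → i = 59.062°, r = 39.834°, D_min = 138.786°, rainbow angle = 41.214°.
At 690 nm (n = 1.331): cos²i = 0.25719 → i = 59.527°, r = 40.356°, D_min = 137.630°, rainbow angle = 42.370°.
Angular width = |41.214° − 42.370°| = 1.156°.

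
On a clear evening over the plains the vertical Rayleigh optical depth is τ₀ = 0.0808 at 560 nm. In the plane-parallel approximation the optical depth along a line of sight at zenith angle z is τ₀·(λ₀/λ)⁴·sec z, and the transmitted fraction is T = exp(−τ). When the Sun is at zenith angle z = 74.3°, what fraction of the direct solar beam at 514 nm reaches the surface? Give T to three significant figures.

sec 74.3° = 3.6955.
τ = 0.0808 × (560/514)⁴ × 3.6955 = 0.0808 × 1.4090 × 3.6955 = 0.4207.
T = exp(−0.4207) = 0.6566.

0.657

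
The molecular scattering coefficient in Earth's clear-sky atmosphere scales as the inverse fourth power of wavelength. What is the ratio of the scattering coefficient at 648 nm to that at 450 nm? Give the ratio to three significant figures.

0.233

Rayleigh scattering ∝ λ⁻⁴, so the ratio of coefficients is the inverse fourth power of the wavelength ratio.
σ(648)/σ(450) = (450/648)⁴ = (0.6944)⁴ = 0.2326.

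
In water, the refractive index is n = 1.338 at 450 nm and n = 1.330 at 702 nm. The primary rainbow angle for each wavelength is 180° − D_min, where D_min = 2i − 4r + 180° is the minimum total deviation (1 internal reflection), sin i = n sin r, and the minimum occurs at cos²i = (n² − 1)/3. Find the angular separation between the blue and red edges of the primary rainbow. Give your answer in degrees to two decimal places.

1.16°

At 450 nm (n = 1.338): cos²i = 0.26341 → i = 59.120°, r = 39.899°, D_min = 138.643°, rainbow angle = 41.357°.
At 702 nm (n = 1.330): cos²i = 0.25630 → i = 59.585°, r = 40.422°, D_min = 137.484°, rainbow angle = 42.516°.
Angular width = |41.357° − 42.516°| = 1.160°.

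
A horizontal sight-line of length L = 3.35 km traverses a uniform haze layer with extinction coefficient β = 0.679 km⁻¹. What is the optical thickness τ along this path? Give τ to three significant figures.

τ = β·L = 0.679 × 3.35 = 2.2747.

2.27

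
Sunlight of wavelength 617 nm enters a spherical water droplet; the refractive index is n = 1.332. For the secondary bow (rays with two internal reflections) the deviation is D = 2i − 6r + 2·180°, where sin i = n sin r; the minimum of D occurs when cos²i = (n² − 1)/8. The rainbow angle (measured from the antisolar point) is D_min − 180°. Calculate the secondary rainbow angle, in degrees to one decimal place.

cos²i = (1.77422 − 1)/8 = 0.09678; i = arccos(0.31109) = 71.875°.
sin r = sin 71.875°/1.332 = 0.71350; r = 45.520°.
D_min = 2·71.875° − 6·45.520° + 360° = 230.628°.
Rainbow angle = D_min − 180° = 50.628°.

50.6°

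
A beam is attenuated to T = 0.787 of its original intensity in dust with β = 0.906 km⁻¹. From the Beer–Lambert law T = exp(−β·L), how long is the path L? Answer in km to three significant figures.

0.264 km

Beer–Lambert: T = exp(−βL) ⇒ L = −ln(T)/β = −ln(0.787)/0.906 = 0.2395/0.906 = 0.2644 km.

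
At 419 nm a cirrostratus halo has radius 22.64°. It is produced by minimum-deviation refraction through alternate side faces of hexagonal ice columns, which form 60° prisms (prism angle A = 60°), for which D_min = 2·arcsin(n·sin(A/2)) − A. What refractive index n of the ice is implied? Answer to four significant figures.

Rearranging: n = sin((D_min + A)/2) / sin(A/2).
(D_min + A)/2 = (22.64° + 60°)/2 = 41.320°.
n = sin 41.320° / sin 30° = 0.6603 / 0.5000 = 1.3205.

1.321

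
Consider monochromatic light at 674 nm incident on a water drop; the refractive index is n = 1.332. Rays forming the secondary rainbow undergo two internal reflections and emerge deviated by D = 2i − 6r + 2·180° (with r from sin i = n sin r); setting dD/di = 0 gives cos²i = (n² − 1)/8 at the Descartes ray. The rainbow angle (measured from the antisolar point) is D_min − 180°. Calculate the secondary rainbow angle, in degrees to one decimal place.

cos²i = (1.77422 − 1)/8 = 0.09678; i = arccos(0.31109) = 71.875°.
sin r = sin 71.875°/1.332 = 0.71350; r = 45.520°.
D_min = 2·71.875° − 6·45.520° + 360° = 230.628°.
Rainbow angle = D_min − 180° = 50.628°.

50.6°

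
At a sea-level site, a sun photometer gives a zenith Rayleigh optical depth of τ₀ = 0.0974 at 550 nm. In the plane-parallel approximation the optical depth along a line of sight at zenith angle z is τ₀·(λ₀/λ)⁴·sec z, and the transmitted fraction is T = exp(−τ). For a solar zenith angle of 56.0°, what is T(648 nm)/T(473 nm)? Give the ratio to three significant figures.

1.26

Airmass: sec 56.0° = 1.7883.
τ(648 nm) = 0.0974 × (550/648)⁴ × 1.7883 = 0.0974 × 0.5190 × 1.7883 = 0.0904.
τ(473 nm) = 0.0974 × (550/473)⁴ × 1.7883 = 0.0974 × 1.8281 × 1.7883 = 0.3184.
T(648)/T(473) = exp(τ_B − τ_A) = exp(0.2280) = 1.2561.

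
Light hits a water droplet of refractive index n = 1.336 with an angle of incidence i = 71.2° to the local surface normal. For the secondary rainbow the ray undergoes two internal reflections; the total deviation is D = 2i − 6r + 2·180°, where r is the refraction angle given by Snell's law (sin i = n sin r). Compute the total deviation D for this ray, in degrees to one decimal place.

sin r = sin 71.2° / 1.336 = 0.9466/1.336 = 0.7086; r = 45.12°.
D = 2·71.2° − 6·45.12° + 2·180° = 142.40° − 270.71° + 360° = 231.69°.

231.7°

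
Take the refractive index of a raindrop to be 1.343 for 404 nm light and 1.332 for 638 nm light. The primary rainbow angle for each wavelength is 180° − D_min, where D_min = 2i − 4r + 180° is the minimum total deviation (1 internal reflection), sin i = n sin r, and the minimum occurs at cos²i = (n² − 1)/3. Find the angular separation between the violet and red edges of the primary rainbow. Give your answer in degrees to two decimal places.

1.58°

At 404 nm (n = 1.343): cos²i = 0.26788 → i = 58.830°, r = 39.577°, D_min = 139.354°, rainbow angle = 40.646°.
At 638 nm (n = 1.332): cos²i = 0.25807 → i = 59.469°, r = 40.290°, D_min = 137.776°, rainbow angle = 42.224°.
Angular width = |40.646° − 42.224°| = 1.578°.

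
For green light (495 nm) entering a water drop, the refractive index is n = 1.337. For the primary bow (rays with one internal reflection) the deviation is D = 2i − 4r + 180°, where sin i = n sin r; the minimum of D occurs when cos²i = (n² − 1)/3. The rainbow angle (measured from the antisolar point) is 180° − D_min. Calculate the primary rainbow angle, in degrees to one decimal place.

cos²i = (1.78757 − 1)/3 = 0.26252; i = arccos(0.51237) = 59.178°.
sin r = sin 59.178°/1.337 = 0.64231; r = 39.964°.
D_min = 2·59.178° − 4·39.964° + 180° = 138.500°.
Rainbow angle = 180° − D_min = 41.500°.

41.5°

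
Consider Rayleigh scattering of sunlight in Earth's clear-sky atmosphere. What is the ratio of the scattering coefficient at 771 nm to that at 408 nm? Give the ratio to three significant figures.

Rayleigh scattering ∝ λ⁻⁴, so the ratio of coefficients is the inverse fourth power of the wavelength ratio.
σ(771)/σ(408) = (408/771)⁴ = (0.5292)⁴ = 0.07842.

0.0784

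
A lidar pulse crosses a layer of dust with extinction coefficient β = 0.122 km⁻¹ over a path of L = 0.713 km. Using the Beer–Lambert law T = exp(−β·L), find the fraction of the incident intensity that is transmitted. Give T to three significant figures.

τ = β·L = 0.122 × 0.713 = 0.0870.
T = exp(−0.0870) = 0.9167.

0.917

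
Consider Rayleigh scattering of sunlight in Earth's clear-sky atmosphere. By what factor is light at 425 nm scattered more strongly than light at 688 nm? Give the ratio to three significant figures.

6.87

Rayleigh scattering ∝ λ⁻⁴, so the ratio of coefficients is the inverse fourth power of the wavelength ratio.
σ(425)/σ(688) = (688/425)⁴ = (1.6188)⁴ = 6.867.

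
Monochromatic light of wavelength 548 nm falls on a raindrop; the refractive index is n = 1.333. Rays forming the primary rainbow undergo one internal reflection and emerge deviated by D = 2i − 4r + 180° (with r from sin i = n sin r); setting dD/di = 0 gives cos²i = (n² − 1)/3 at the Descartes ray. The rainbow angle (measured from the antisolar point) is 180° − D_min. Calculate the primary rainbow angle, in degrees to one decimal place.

cos²i = (1.77689 − 1)/3 = 0.25896; i = arccos(0.50888) = 59.410°.
sin r = sin 59.410°/1.333 = 0.64579; r = 40.225°.
D_min = 2·59.410° − 4·40.225° + 180° = 137.922°.
Rainbow angle = 180° − D_min = 42.078°.

42.1°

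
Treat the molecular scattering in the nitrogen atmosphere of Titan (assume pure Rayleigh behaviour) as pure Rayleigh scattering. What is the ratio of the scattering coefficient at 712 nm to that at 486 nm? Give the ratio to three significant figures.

0.217

Rayleigh scattering ∝ λ⁻⁴, so the ratio of coefficients is the inverse fourth power of the wavelength ratio.
σ(712)/σ(486) = (486/712)⁴ = (0.6826)⁴ = 0.2171.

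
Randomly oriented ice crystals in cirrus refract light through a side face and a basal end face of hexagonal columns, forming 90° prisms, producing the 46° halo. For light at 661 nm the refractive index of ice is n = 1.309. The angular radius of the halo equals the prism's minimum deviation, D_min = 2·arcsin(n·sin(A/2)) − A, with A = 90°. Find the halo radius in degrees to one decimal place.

n·sin(A/2) = 1.309 × sin 45° = 1.309 × 0.7071 = 0.9256.
D_min = 2·arcsin(0.9256) − 90° = 2 × 67.759° − 90° = 45.519°.

45.5°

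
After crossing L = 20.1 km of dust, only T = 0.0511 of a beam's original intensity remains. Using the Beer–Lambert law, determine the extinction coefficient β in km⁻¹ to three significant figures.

Beer–Lambert: T = exp(−βL) ⇒ β = −ln(T)/L = −ln(0.0511)/20.1 = 2.9740/20.1 = 0.148 km⁻¹.

0.148 km⁻¹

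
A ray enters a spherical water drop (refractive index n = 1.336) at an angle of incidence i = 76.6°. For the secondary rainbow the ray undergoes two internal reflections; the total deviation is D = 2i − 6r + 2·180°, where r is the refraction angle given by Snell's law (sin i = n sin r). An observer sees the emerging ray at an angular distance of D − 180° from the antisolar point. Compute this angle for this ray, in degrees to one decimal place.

sin r = sin 76.6° / 1.336 = 0.9728/1.336 = 0.7281; r = 46.73°.
D = 2·76.6° − 6·46.73° + 2·180° = 153.20° − 280.38° + 360° = 232.82°.
Angle from antisolar point = D − 180° = 52.82°.

52.8°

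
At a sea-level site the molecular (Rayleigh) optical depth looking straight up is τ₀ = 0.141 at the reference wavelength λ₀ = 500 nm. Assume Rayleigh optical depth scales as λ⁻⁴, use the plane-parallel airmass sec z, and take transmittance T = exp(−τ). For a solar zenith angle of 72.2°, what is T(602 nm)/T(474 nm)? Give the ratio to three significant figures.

1.42

Airmass: sec 72.2° = 3.2712.
τ(602 nm) = 0.141 × (500/602)⁴ × 3.2712 = 0.141 × 0.4759 × 3.2712 = 0.2195.
τ(474 nm) = 0.141 × (500/474)⁴ × 3.2712 = 0.141 × 1.2381 × 3.2712 = 0.5711.
T(602)/T(474) = exp(τ_B − τ_A) = exp(0.3516) = 1.4213.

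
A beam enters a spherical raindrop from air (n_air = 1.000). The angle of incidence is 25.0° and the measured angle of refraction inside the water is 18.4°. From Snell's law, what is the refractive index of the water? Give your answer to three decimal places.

n = sin θ_i / sin θ_r = sin 25.0° / sin 18.4° = 0.4226 / 0.3156 = 1.3389.

1.339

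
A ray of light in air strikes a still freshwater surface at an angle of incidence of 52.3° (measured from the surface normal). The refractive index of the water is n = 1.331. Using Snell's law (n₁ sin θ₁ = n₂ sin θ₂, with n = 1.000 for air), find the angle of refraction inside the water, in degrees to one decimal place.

Snell: sin θ_r = sin θ_i / n = sin 52.3° / 1.331 = 0.7912 / 1.331 = 0.5945.
θ_r = arcsin(0.5945) = 36.47°.

36.5°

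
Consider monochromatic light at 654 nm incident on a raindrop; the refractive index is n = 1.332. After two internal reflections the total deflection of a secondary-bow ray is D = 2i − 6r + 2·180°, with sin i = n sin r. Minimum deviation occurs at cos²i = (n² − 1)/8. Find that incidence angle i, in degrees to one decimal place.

71.9°

cos²i = (1.332² − 1)/8 = (1.77422 − 1)/8 = 0.09678.
cos i = 0.31109, so i = 71.875°.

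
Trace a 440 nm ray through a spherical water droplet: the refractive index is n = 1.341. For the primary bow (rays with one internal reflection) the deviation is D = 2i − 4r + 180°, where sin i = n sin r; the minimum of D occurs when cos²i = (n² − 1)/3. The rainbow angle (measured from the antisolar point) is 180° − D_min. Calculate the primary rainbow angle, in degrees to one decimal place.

40.9°

cos²i = (1.79828 − 1)/3 = 0.26609; i = arccos(0.51584) = 58.946°.
sin r = sin 58.946°/1.341 = 0.63884; r = 39.705°.
D_min = 2·58.946° − 4·39.705° + 180° = 139.071°.
Rainbow angle = 180° − D_min = 40.929°.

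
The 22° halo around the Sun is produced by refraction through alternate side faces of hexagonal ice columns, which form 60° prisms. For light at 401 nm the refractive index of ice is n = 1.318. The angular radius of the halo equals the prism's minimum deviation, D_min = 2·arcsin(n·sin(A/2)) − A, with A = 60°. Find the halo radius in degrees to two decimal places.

22.45°

n·sin(A/2) = 1.318 × sin 30° = 1.318 × 0.5000 = 0.6590.
D_min = 2·arcsin(0.6590) − 60° = 2 × 41.224° − 60° = 22.447°.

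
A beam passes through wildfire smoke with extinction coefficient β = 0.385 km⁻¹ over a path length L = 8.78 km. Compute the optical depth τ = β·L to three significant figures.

3.38

τ = β·L = 0.385 × 8.78 = 3.3803.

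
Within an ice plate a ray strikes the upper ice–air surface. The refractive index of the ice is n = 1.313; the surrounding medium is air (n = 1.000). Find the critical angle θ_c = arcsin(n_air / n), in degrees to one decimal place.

49.6°

sin θ_c = n_air / n = 1.000 / 1.313 = 0.7616.
θ_c = arcsin(0.7616) = 49.61°.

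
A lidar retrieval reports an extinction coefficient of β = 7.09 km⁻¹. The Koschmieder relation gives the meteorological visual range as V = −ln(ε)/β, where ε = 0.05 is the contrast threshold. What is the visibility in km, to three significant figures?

0.423 km

V = −ln(0.05) / 7.09 = 2.996 / 7.09 = 0.4225 km.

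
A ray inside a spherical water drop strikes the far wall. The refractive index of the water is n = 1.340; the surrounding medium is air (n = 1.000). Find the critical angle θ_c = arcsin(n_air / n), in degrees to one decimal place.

48.3°

sin θ_c = n_air / n = 1.000 / 1.340 = 0.7463.
θ_c = arcsin(0.7463) = 48.27°.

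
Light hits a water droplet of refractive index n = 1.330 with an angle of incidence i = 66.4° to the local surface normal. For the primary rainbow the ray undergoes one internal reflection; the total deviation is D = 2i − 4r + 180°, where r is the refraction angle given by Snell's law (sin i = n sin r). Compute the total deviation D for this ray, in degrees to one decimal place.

138.6°

sin r = sin 66.4° / 1.330 = 0.9164/1.330 = 0.6890; r = 43.55°.
D = 2·66.4° − 4·43.55° + 180° = 132.80° − 174.20° + 180° = 138.60°.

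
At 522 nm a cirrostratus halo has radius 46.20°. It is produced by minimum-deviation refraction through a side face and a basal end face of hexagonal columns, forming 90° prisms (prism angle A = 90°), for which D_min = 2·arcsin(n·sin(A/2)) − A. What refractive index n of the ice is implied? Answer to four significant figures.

1.312

Rearranging: n = sin((D_min + A)/2) / sin(A/2).
(D_min + A)/2 = (46.20° + 90°)/2 = 68.100°.
n = sin 68.100° / sin 45° = 0.9278 / 0.7071 = 1.3122.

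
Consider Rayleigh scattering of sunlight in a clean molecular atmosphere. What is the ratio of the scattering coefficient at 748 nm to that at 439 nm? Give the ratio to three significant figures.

Rayleigh scattering ∝ λ⁻⁴, so the ratio of coefficients is the inverse fourth power of the wavelength ratio.
σ(748)/σ(439) = (439/748)⁴ = (0.5869)⁴ = 0.1186.

0.119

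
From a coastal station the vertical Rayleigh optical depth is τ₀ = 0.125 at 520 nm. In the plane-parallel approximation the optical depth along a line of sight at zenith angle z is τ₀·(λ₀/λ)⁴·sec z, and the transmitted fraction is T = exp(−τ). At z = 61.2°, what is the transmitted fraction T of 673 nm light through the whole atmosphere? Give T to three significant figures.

0.912

sec 61.2° = 2.0757.
τ = 0.125 × (520/673)⁴ × 2.0757 = 0.125 × 0.3564 × 2.0757 = 0.0925.
T = exp(−0.0925) = 0.9117.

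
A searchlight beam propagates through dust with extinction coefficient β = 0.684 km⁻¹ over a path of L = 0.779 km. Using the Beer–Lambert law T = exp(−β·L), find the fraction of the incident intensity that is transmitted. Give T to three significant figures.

τ = β·L = 0.684 × 0.779 = 0.5328.
T = exp(−0.5328) = 0.5869.

0.587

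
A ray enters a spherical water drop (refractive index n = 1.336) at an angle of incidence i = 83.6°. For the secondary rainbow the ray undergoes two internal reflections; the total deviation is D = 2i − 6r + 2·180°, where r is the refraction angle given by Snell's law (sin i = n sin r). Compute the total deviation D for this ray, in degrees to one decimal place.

238.8°

sin r = sin 83.6° / 1.336 = 0.9938/1.336 = 0.7438; r = 48.06°.
D = 2·83.6° − 6·48.06° + 2·180° = 167.20° − 288.36° + 360° = 238.84°.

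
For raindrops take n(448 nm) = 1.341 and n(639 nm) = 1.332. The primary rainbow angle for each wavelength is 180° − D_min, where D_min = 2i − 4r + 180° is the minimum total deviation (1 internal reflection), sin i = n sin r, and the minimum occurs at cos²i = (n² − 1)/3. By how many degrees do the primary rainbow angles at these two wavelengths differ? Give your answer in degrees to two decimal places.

At 448 nm (n = 1.341): cos²i = 0.26609 → i = 58.946°, r = 39.705°, D_min = 139.071°, rainbow angle = 40.929°.
At 639 nm (n = 1.332): cos²i = 0.25807 → i = 59.469°, r = 40.290°, D_min = 137.776°, rainbow angle = 42.224°.
Angular width = |40.929° − 42.224°| = 1.295°.

1.29°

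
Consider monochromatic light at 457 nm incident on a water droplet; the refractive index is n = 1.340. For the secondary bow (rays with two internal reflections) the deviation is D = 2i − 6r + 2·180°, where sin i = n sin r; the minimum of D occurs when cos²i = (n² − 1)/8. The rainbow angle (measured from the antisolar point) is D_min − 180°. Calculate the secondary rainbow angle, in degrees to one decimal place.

cos²i = (1.79560 − 1)/8 = 0.09945; i = arccos(0.31536) = 71.618°.
sin r = sin 71.618°/1.340 = 0.70819; r = 45.088°.
D_min = 2·71.618° − 6·45.088° + 360° = 232.709°.
Rainbow angle = D_min − 180° = 52.709°.

52.7°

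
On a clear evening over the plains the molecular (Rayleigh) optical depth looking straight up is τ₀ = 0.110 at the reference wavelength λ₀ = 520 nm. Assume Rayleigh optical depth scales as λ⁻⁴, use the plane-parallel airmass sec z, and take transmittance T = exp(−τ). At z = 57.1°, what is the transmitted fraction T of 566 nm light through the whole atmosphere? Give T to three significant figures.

0.866

sec 57.1° = 1.8410.
τ = 0.110 × (520/566)⁴ × 1.8410 = 0.110 × 0.7124 × 1.8410 = 0.1443.
T = exp(−0.1443) = 0.8656.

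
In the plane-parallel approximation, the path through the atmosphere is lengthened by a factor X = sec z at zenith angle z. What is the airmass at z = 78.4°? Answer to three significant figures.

4.97

X = sec z = 1/cos 78.4° = 1/0.2011 = 4.9732.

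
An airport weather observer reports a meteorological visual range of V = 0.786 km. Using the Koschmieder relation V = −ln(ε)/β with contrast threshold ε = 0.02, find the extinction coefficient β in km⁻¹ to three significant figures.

β = −ln(0.02) / V = 3.912 / 0.786 = 4.9771 km⁻¹.

4.98 km⁻¹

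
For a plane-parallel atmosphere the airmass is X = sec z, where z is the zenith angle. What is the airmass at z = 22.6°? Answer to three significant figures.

1.08

X = sec z = 1/cos 22.6° = 1/0.9232 = 1.0832.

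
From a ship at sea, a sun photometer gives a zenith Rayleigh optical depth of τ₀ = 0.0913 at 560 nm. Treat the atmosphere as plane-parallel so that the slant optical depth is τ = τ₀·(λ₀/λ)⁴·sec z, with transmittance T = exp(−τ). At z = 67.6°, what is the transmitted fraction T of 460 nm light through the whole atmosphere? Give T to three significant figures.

0.591

sec 67.6° = 2.6242.
τ = 0.0913 × (560/460)⁴ × 2.6242 = 0.0913 × 2.1964 × 2.6242 = 0.5262.
T = exp(−0.5262) = 0.5908.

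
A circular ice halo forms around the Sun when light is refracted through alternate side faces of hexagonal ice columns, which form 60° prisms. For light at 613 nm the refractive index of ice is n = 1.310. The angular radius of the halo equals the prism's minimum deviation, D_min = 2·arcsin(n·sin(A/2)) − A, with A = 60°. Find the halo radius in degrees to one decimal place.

n·sin(A/2) = 1.310 × sin 30° = 1.310 × 0.5000 = 0.6550.
D_min = 2·arcsin(0.6550) − 60° = 2 × 40.920° − 60° = 21.839°.

21.8°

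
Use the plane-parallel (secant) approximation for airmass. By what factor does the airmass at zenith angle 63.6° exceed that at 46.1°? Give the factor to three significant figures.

1.56

X(63.6°)/X(46.1°) = sec 63.6° / sec 46.1° = cos 46.1° / cos 63.6° = 0.6934/0.4446 = 1.5595.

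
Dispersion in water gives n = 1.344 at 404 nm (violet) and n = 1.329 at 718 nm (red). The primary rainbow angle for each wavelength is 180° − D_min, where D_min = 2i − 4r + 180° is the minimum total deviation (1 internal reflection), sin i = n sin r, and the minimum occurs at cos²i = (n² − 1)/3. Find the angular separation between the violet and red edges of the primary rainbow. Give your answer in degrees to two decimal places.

At 404 nm (n = 1.344): cos²i = 0.26878 → i = 58.772°, r = 39.512°, D_min = 139.495°, rainbow angle = 40.505°.
At 718 nm (n = 1.329): cos²i = 0.25541 → i = 59.643°, r = 40.487°, D_min = 137.337°, rainbow angle = 42.663°.
Angular width = |40.505° − 42.663°| = 2.158°.

2.16°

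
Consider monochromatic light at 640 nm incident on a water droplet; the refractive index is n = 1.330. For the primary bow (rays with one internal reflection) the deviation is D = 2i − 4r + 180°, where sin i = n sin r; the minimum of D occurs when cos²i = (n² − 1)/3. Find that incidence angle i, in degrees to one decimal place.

cos²i = (1.330² − 1)/3 = (1.76890 − 1)/3 = 0.25630.
cos i = 0.50626, so i = 59.585°.

59.6°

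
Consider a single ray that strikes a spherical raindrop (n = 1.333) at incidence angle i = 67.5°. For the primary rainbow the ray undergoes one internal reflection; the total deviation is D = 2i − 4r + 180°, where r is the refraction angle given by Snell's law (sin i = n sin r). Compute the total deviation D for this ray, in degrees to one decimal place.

sin r = sin 67.5° / 1.333 = 0.9239/1.333 = 0.6931; r = 43.87°.
D = 2·67.5° − 4·43.87° + 180° = 135.00° − 175.50° + 180° = 139.50°.

139.5°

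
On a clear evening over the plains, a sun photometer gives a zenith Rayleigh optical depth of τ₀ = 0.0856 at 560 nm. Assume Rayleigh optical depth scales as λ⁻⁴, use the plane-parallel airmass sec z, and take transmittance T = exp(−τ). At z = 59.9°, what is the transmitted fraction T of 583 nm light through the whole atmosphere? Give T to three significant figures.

0.865

sec 59.9° = 1.9940.
τ = 0.0856 × (560/583)⁴ × 1.9940 = 0.0856 × 0.8513 × 1.9940 = 0.1453.
T = exp(−0.1453) = 0.8648.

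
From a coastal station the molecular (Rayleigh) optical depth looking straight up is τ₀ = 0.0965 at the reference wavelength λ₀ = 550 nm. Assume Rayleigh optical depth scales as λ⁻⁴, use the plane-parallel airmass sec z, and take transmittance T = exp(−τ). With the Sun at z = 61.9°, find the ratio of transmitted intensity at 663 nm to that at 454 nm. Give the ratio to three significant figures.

Airmass: sec 61.9° = 2.1231.
τ(663 nm) = 0.0965 × (550/663)⁴ × 2.1231 = 0.0965 × 0.4736 × 2.1231 = 0.0970.
τ(454 nm) = 0.0965 × (550/454)⁴ × 2.1231 = 0.0965 × 2.1539 × 2.1231 = 0.4413.
T(663)/T(454) = exp(τ_B − τ_A) = exp(0.3443) = 1.4109.

1.41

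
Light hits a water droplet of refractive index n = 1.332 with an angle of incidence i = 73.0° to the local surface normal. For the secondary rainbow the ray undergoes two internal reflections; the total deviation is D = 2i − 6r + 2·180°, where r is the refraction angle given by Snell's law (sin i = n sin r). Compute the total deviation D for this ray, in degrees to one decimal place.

sin r = sin 73.0° / 1.332 = 0.9563/1.332 = 0.7179; r = 45.89°.
D = 2·73.0° − 6·45.89° + 2·180° = 146.00° − 275.31° + 360° = 230.69°.

230.7°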